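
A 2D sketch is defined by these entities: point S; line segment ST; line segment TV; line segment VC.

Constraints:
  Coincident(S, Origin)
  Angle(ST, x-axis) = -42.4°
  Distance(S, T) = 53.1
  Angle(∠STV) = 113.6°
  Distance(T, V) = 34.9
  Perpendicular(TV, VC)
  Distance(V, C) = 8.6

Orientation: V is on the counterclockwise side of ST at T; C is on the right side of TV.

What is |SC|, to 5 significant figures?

80.202

S is at the origin; ST runs at -42.4° with length 53.1, so T = 53.1·(cos -42.4°, sin -42.4°) = (39.212, -35.805). ∠STV = 113.6°, so TV runs at -42.4° + (180° − 113.6°) = 24.000° from the x-axis; with |TV| = 34.9, V = T + 34.9·(cos 24.000°, sin 24.000°) = (71.095, -21.610). The perpendicularity gives VC at right angles to TV; with |VC| = 8.6 on the right of TV, C = V + 8.6·(0.40674, -0.91355) = (74.593, -29.467). Then |SC| = |C − S| = 80.202.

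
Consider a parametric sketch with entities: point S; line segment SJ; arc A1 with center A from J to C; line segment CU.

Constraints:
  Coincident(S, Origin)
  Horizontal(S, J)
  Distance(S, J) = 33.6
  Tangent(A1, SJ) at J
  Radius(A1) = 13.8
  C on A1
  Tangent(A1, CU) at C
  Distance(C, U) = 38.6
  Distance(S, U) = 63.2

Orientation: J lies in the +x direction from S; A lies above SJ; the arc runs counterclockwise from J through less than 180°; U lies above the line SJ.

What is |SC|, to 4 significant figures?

50.12

Checks: S = (0.00, 0.00) ✓; |AC| = 13.80 ✓; ∠(AC, CU) = 90.00° ✓; |CU| = 38.60 ✓; |SU| = 63.20 ✓.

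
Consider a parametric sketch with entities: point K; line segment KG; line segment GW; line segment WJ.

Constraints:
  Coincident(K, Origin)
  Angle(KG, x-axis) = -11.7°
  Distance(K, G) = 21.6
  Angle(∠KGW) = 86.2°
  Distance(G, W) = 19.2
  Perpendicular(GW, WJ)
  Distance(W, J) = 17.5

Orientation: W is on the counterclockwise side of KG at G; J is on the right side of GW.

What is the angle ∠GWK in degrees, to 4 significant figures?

50.50°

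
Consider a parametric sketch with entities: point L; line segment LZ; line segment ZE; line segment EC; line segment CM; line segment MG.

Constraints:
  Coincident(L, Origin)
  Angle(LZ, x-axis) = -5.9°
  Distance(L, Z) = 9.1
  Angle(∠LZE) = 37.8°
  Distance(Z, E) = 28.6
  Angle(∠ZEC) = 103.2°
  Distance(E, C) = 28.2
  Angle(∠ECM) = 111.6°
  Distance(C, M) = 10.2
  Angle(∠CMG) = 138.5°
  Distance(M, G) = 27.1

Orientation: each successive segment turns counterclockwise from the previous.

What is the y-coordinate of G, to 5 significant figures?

-22.881

L is at the origin; LZ runs at -5.9° with length 9.1, so Z = (9.0518, -0.93541). ∠LZE = 37.8° gives ZE at 136.30° from the x-axis; with |ZE| = 28.6, E = (-11.625, 18.824). ∠ZEC = 103.2° gives EC at -146.90° from the x-axis; with |EC| = 28.2, C = (-35.249, 3.4237). ∠ECM = 111.6° gives CM at -78.500° from the x-axis; with |CM| = 10.2, M = (-33.215, -6.5715). ∠CMG = 138.5° gives MG at -37.000° from the x-axis; with |MG| = 27.1, G = (-11.572, -22.881). So G.y = -22.881.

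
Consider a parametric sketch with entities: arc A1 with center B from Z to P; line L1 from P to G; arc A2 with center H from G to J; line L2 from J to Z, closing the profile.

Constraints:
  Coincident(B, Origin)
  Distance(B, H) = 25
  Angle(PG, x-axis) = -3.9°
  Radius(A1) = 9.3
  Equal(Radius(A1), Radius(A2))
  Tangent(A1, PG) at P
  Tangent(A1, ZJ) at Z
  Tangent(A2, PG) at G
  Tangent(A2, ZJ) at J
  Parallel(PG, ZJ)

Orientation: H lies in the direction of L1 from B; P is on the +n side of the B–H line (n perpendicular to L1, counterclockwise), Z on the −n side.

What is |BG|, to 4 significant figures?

26.67

The slot axis is L1's direction at -3.9°, so u = (cos -3.9°, sin -3.9°) = (0.9977, -0.06802) and n = (−sin -3.9°, cos -3.9°) = (0.06802, 0.9977). B is at the origin and H lies 25.0 along u from B, so H = 25.0·u = (24.94, -1.700). Tangency of A1 to both parallel lines with radius 9.3 puts P and Z at B ± 9.3·n: P = (0.6325, 9.278), Z = (-0.6325, -9.278). Equal radii place G and J the same way about H: G = H + 9.3·n = (25.57, 7.578), J = H − 9.3·n = (24.31, -10.98). Then |BG| = |G − B| = 26.67.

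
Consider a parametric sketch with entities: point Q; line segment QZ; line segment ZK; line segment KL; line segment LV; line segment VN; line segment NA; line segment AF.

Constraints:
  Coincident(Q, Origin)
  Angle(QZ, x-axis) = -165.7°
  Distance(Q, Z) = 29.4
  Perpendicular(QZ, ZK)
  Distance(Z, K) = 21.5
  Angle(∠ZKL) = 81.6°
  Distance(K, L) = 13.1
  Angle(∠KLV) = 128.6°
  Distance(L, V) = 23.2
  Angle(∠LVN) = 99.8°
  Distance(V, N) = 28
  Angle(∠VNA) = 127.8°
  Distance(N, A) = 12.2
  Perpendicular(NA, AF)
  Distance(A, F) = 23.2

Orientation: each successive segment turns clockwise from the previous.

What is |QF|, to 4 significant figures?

33.93

Q is at the origin; QZ runs at -165.7° with length 29.4, so Z = (-28.49, -7.262). QZ is perpendicular to ZK, so ZK runs at 104.3°; with |ZK| = 21.5, K = (-33.80, 13.57). ∠ZKL = 81.6° gives KL at 5.900° from the x-axis; with |KL| = 13.1, L = (-20.77, 14.92). ∠KLV = 128.6° gives LV at -45.50° from the x-axis; with |LV| = 23.2, V = (-4.508, -1.629). ∠LVN = 99.8° gives VN at -125.7° from the x-axis; with |VN| = 28.0, N = (-20.85, -24.37). ∠VNA = 127.8° gives NA at -177.9° from the x-axis; with |NA| = 12.2, A = (-33.04, -24.81). The perpendicularity gives AF at right angles to NA, so AF runs at 92.10°; with |AF| = 23.2, F = (-33.89, -1.630). Then |QF| = |F − Q| = 33.93.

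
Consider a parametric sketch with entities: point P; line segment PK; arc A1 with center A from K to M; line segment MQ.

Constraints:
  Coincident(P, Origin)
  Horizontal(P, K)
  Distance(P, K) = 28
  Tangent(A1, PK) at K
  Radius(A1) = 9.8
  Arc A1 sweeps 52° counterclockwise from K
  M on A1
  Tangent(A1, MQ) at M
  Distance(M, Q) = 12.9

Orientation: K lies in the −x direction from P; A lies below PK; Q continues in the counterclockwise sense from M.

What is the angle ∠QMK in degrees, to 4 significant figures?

154.0°

P is at the origin; PK is horizontal with |PK| = 28.0 and K on the −x side, so K = (-28.00, 0.000). Since A1 is tangent to PK there, AK ⟂ PK, so A = K + (0, -9.8) = (-28.00, -9.800). On A1, K sits at bearing 90° from A; a 52° counterclockwise sweep puts M at bearing 142°, so M = A + 9.8·(cos 142°, sin 142°) = (-35.72, -3.767). Tangency of A1 to MQ means the radius AM is perpendicular to MQ, so MQ runs along (−sin 142°, cos 142°); with |MQ| = 12.9, Q = (-43.66, -13.93). Then cos ∠QMK = MQ·MK / (|MQ||MK|), giving 154.0°.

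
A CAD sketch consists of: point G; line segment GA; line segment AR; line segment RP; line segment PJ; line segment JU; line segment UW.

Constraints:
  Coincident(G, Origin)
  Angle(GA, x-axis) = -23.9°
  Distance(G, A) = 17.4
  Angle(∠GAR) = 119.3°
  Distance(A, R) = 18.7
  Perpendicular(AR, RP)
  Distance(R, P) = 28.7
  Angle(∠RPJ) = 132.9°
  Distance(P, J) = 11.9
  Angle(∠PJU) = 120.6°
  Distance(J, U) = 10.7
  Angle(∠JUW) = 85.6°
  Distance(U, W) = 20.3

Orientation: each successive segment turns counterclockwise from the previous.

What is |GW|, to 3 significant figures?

15.5

G is at the origin; GA runs at -23.9° with length 17.4, so A = (15.9, -7.05). ∠GAR = 119.3° gives AR at 36.8° from the x-axis; with |AR| = 18.7, R = (30.9, 4.15). The perpendicularity gives RP at right angles to AR, so RP runs at 127°; with |RP| = 28.7, P = (13.7, 27.1). ∠RPJ = 132.9° gives PJ at 174° from the x-axis; with |PJ| = 11.9, J = (1.86, 28.4). ∠PJU = 120.6° gives JU at -127° from the x-axis; with |JU| = 10.7, U = (-4.54, 19.8). ∠JUW = 85.6° gives UW at -32.3° from the x-axis; with |UW| = 20.3, W = (12.6, 8.97). Then |GW| = |W − G| = 15.5.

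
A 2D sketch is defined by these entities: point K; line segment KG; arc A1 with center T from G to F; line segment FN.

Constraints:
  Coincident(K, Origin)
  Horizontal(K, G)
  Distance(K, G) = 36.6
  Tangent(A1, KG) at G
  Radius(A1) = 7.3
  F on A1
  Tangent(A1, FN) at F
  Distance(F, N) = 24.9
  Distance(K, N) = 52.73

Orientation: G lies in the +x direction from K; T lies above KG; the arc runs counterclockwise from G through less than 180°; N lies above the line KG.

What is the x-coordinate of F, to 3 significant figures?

43.9

Checks: |TF| = 7.300 ✓; ∠(TF, FN) = 90.00° ✓; |FN| = 24.90 ✓; |KN| = 52.73 ✓.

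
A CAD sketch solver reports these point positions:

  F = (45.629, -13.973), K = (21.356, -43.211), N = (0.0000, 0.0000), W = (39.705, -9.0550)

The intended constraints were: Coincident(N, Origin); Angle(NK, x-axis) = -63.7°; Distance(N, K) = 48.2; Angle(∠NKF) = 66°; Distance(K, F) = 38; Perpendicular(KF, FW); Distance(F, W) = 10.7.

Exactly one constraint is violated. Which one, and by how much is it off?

Distance(F, W) = 10.7 — off by 3.00.

N = (0.00, 0.00) ✓; NK at -63.70° ✓; |NK| = 48.20 ✓; ∠NKF = 66.00° ✓; |KF| = 38.00 ✓; ∠(KF, FW) = 90.00° ✓; |FW| = 7.699 ✗.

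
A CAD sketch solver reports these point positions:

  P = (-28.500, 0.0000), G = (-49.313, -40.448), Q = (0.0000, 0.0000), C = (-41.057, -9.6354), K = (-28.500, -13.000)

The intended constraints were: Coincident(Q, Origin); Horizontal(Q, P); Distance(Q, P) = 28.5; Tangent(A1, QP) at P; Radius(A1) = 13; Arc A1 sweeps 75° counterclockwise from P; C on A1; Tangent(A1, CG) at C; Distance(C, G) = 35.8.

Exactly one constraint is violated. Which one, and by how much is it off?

Distance(C, G) = 35.8 — off by 3.90.

Q = (0.00, 0.00) ✓; Q.y = 0.00, P.y = 0.00 ✓; |QP| = 28.50 ✓; ∠(KP, PQ) = 90.00° ✓; |KP| = 13.00 ✓; bearing(K→C) − bearing(K→P) = 75.00° ✓; |KC| = 13.00 ✓; ∠(KC, CG) = 90.00° ✓; |CG| = 31.90 ✗.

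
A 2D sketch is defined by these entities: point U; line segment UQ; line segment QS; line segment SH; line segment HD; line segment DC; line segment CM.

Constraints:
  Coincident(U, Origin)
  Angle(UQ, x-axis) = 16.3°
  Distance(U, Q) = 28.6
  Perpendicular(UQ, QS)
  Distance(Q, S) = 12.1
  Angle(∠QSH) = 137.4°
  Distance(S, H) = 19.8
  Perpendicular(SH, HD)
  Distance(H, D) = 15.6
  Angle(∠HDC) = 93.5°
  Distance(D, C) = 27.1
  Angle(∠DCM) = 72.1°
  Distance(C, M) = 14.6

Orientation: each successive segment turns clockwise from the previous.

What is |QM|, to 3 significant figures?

7.33

∠HDC = 93.5° gives DC at 67.2° from the x-axis; with |DC| = 27.1, C = (18.6, 10.6). ∠DCM = 72.1° gives CM at -40.7° from the x-axis; with |CM| = 14.6, M = (29.7, 1.04). Then |QM| = |M − Q| = 7.33.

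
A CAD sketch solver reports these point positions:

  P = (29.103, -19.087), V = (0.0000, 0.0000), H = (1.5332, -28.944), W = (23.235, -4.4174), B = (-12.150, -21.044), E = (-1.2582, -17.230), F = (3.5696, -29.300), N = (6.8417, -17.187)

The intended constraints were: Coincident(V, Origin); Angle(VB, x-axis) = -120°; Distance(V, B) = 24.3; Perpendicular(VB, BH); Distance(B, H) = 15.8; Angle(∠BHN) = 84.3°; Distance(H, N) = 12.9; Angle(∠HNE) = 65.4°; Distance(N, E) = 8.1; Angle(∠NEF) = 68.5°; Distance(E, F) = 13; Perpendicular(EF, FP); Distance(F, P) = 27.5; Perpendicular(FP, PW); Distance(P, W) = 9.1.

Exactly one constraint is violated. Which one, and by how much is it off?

Distance(P, W) = 9.1 — off by 6.70.

V = (0.00, 0.00) ✓; VB at -120.0° ✓; |VB| = 24.30 ✓; ∠(VB, BH) = 90.00° ✓; |BH| = 15.80 ✓; ∠BHN = 84.30° ✓; |HN| = 12.90 ✓; ∠HNE = 65.40° ✓; |NE| = 8.100 ✓; ∠NEF = 68.50° ✓; |EF| = 13.00 ✓; ∠(EF, FP) = 90.00° ✓; |FP| = 27.50 ✓; ∠(FP, PW) = 90.00° ✓; |PW| = 15.80 ✗.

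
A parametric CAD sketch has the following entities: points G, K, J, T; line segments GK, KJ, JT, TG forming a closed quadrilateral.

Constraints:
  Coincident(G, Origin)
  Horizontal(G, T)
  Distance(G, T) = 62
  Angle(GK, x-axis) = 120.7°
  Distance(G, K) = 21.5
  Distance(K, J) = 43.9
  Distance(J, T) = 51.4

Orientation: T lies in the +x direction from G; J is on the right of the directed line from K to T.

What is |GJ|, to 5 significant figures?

22.484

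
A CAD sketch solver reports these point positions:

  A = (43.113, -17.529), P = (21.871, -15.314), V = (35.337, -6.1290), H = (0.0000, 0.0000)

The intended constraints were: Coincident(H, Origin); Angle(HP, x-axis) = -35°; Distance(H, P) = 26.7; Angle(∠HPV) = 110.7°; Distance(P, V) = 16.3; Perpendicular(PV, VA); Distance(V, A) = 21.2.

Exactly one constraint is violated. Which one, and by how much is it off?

Distance(V, A) = 21.2 — off by 7.40.

H = (0.00, 0.00) ✓; HP at -35.00° ✓; |HP| = 26.70 ✓; ∠HPV = 110.7° ✓; |PV| = 16.30 ✓; ∠(PV, VA) = 90.00° ✓; |VA| = 13.80 ✗.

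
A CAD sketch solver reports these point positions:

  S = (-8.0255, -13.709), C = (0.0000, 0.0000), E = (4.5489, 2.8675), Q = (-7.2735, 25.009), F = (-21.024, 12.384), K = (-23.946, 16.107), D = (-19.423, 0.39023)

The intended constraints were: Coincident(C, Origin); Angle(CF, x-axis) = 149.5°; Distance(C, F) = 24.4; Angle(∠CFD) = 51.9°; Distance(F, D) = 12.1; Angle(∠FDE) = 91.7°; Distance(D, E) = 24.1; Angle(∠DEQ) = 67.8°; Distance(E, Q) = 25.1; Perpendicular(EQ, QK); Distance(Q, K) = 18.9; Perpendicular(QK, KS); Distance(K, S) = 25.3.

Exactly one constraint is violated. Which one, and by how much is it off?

Distance(K, S) = 25.3 — off by 8.50.

C = (0.00, 0.00) ✓; CF at 149.5° ✓; |CF| = 24.40 ✓; ∠CFD = 51.90° ✓; |FD| = 12.10 ✓; ∠FDE = 91.70° ✓; |DE| = 24.10 ✓; ∠DEQ = 67.80° ✓; |EQ| = 25.10 ✓; ∠(EQ, QK) = 90.00° ✓; |QK| = 18.90 ✓; ∠(QK, KS) = 90.00° ✓; |KS| = 33.80 ✗.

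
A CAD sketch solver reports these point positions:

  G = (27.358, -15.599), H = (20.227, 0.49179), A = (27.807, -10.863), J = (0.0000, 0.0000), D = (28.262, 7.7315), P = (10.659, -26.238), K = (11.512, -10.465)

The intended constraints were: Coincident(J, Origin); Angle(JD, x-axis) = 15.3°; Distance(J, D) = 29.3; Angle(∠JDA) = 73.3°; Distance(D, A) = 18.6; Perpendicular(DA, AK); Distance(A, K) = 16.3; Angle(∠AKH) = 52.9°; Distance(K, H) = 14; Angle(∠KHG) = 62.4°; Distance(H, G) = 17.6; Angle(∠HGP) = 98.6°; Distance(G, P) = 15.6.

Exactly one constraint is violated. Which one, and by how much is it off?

Distance(G, P) = 15.6 — off by 4.20.

J = (0.00, 0.00) ✓; JD at 15.30° ✓; |JD| = 29.30 ✓; ∠JDA = 73.30° ✓; |DA| = 18.60 ✓; ∠(DA, AK) = 90.00° ✓; |AK| = 16.30 ✓; ∠AKH = 52.90° ✓; |KH| = 14.00 ✓; ∠KHG = 62.40° ✓; |HG| = 17.60 ✓; ∠HGP = 98.60° ✓; |GP| = 19.80 ✗.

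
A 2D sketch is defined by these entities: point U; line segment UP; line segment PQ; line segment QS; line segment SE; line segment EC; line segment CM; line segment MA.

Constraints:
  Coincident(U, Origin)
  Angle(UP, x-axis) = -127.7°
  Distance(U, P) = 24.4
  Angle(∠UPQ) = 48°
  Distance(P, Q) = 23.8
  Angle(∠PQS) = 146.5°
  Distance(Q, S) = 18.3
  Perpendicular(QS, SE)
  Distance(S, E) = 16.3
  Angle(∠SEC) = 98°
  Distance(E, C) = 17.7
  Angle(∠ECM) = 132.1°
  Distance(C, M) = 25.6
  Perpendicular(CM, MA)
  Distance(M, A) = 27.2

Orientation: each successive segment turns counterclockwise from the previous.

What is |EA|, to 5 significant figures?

40.020

U is at the origin; UP runs at -127.7° with length 24.4, so P = (-14.921, -19.306). ∠UPQ = 48.0° gives PQ at 4.3000° from the x-axis; with |PQ| = 23.8, Q = (8.8117, -17.521). ∠PQS = 146.5° gives QS at 37.800° from the x-axis; with |QS| = 18.3, S = (23.272, -6.3052). QS is perpendicular to SE, so SE runs at 127.80°; with |SE| = 16.3, E = (13.281, 6.5744). ∠SEC = 98.0° gives EC at -150.20° from the x-axis; with |EC| = 17.7, C = (-2.0783, -2.2221). ∠ECM = 132.1° gives CM at -102.30° from the x-axis; with |CM| = 25.6, M = (-7.5318, -27.234). CM is perpendicular to MA, so MA runs at -12.300°; with |MA| = 27.2, A = (19.044, -33.029). Then |EA| = |A − E| = 40.020.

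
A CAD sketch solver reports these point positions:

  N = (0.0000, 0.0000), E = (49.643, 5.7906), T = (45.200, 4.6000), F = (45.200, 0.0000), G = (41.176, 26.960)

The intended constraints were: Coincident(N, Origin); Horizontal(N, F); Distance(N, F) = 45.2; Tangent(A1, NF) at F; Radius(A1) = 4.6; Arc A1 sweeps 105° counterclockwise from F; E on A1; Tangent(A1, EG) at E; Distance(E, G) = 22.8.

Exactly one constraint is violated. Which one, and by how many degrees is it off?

Tangent(A1, EG) at E — off by 6.80°.

N = (0.00, 0.00) ✓; N.y = 0.00, F.y = 0.00 ✓; |NF| = 45.20 ✓; ∠(TF, FN) = 90.00° ✓; |TF| = 4.600 ✓; bearing(T→E) − bearing(T→F) = 105.0° ✓; |TE| = 4.600 ✓; ∠(TE, EG) = 83.20° ✗; |EG| = 22.80 ✓.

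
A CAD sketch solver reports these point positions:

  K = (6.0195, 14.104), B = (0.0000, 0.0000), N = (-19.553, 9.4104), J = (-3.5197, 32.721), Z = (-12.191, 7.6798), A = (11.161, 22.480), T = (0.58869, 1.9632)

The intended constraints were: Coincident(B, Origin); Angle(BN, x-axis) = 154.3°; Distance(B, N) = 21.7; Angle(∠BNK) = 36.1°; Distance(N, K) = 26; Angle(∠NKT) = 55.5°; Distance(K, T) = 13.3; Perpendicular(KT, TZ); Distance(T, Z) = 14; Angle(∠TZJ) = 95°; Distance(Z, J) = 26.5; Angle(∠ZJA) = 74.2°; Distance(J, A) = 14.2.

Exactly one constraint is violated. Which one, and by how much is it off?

Distance(J, A) = 14.2 — off by 3.70.

B = (0.00, 0.00) ✓; BN at 154.3° ✓; |BN| = 21.70 ✓; ∠BNK = 36.10° ✓; |NK| = 26.00 ✓; ∠NKT = 55.50° ✓; |KT| = 13.30 ✓; ∠(KT, TZ) = 90.00° ✓; |TZ| = 14.00 ✓; ∠TZJ = 95.00° ✓; |ZJ| = 26.50 ✓; ∠ZJA = 74.20° ✓; |JA| = 17.90 ✗.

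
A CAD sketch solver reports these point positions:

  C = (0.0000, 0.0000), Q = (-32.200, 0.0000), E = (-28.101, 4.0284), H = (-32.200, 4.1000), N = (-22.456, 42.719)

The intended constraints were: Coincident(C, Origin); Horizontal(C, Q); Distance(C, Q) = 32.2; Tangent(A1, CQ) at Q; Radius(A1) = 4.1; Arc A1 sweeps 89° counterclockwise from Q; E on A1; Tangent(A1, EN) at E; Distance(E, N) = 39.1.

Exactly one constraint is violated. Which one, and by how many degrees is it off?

Tangent(A1, EN) at E — off by 7.30°.

C = (0.00, 0.00) ✓; C.y = 0.00, Q.y = 0.00 ✓; |CQ| = 32.20 ✓; ∠(HQ, QC) = 90.00° ✓; |HQ| = 4.100 ✓; bearing(H→E) − bearing(H→Q) = 89.00° ✓; |HE| = 4.100 ✓; ∠(HE, EN) = 97.30° ✗; |EN| = 39.10 ✓.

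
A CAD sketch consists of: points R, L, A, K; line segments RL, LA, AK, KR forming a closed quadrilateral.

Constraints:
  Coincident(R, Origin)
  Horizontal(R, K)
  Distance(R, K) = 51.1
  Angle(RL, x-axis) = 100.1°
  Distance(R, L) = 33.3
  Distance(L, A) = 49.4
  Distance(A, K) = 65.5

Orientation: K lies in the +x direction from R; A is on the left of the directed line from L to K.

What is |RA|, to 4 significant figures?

71.24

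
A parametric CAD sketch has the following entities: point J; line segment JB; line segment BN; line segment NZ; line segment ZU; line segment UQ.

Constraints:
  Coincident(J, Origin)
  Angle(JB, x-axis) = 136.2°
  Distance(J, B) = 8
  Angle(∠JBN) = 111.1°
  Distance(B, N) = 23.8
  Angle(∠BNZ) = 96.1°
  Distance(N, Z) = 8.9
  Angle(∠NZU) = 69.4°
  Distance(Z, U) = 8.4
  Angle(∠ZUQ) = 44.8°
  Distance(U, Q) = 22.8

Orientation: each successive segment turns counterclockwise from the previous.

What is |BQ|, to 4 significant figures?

36.61

∠NZU = 69.4° gives ZU at 39.60° from the x-axis; with |ZU| = 8.4, U = (-17.96, -7.620). ∠ZUQ = 44.8° gives UQ at 174.8° from the x-axis; with |UQ| = 22.8, Q = (-40.66, -5.553). Then |BQ| = |Q − B| = 36.61.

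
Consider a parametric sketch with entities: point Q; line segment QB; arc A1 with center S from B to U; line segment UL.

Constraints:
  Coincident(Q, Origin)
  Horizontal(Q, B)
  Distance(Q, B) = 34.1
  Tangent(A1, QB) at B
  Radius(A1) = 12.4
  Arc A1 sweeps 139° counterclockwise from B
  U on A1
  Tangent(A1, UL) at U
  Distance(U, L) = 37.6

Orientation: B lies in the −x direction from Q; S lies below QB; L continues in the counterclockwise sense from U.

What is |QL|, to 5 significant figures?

48.450

Q is at the origin; Q and B share the same y with |QB| = 34.1 and B on the −x side, so B = (-34.100, 0.0000). A1 meets QB tangentially, so SB is at right angles to QB, so S = B + (0, -12.4) = (-34.100, -12.400). On A1, B sits at bearing 90° from S; a 139° counterclockwise sweep puts U at bearing 229°, so U = S + 12.4·(cos 229°, sin 229°) = (-42.235, -21.758). The tangent condition forces SU to be normal to UL, so UL runs along (−sin 229°, cos 229°); with |UL| = 37.6, L = (-13.858, -46.426). Then |QL| = |L − Q| = 48.450.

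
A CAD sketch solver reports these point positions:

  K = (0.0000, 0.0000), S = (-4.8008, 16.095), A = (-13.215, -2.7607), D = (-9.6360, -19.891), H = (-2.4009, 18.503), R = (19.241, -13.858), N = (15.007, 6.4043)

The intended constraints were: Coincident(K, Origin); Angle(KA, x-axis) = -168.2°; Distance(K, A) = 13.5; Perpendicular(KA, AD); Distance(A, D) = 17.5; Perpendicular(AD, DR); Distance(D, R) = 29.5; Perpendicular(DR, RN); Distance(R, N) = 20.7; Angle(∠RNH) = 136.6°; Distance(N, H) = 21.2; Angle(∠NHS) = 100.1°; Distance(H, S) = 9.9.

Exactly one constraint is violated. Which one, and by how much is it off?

Distance(H, S) = 9.9 — off by 6.50.

K = (0.00, 0.00) ✓; KA at -168.2° ✓; |KA| = 13.50 ✓; ∠(KA, AD) = 90.00° ✓; |AD| = 17.50 ✓; ∠(AD, DR) = 90.00° ✓; |DR| = 29.50 ✓; ∠(DR, RN) = 90.00° ✓; |RN| = 20.70 ✓; ∠RNH = 136.6° ✓; |NH| = 21.20 ✓; ∠NHS = 100.1° ✓; |HS| = 3.400 ✗.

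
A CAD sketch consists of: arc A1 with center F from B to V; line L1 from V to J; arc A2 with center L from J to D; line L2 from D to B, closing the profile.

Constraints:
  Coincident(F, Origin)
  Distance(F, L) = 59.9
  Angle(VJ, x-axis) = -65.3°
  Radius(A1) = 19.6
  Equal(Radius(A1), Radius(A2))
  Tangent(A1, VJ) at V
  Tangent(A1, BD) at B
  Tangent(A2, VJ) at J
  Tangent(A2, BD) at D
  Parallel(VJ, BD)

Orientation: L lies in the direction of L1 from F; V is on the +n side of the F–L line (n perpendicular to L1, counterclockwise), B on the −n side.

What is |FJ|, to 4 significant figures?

63.03

The slot axis is L1's direction at -65.3°, so u = (cos -65.3°, sin -65.3°) = (0.4179, -0.9085) and n = (−sin -65.3°, cos -65.3°) = (0.9085, 0.4179). F is at the origin and L lies 59.9 along u from F, so L = 59.9·u = (25.03, -54.42). Tangency of A1 to both parallel lines with radius 19.6 puts V and B at F ± 19.6·n: V = (17.81, 8.190), B = (-17.81, -8.190). Equal radii place J and D the same way about L: J = L + 19.6·n = (42.84, -46.23), D = L − 19.6·n = (7.223, -62.61). Then |FJ| = |J − F| = 63.03.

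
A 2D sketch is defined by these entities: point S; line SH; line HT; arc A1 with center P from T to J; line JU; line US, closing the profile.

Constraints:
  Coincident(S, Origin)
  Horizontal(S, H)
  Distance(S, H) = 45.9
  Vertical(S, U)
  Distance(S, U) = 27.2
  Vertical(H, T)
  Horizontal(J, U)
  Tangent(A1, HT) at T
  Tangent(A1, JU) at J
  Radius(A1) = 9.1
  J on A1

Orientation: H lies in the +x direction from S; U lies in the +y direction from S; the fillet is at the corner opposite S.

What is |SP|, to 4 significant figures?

41.01

S is at the origin; SH is horizontal with |SH| = 45.9 and H on the +x side, so H = (45.90, 0.000). SU is vertical with |SU| = 27.2 and U on the +y side, so U = (0.000, 27.20). The virtual corner opposite S is at (45.90, 27.20). A1 meets HT tangentially, so PT is at right angles to HT and since A1 is tangent to JU there, PJ ⟂ JU, with radius 9.1, so the center P sits 9.1 in from both sides at P = (36.80, 18.10). Then |SP| = |P − S| = 41.01.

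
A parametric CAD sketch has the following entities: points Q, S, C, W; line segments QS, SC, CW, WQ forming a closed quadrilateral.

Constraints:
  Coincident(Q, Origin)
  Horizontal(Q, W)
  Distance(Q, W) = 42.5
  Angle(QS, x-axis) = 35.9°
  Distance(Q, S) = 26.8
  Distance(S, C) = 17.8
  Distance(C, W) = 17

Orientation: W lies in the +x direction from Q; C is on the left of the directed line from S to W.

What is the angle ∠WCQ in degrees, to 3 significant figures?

77.3°

Q is at the origin; Q and W share the same y with |QW| = 42.5 and W in +x, so W = (42.5, 0). QS runs at 35.9° with |QS| = 26.8, so S = (21.7, 15.7). C is determined by |SC| = 17.8 and |CW| = 17.0 together: it lies at the intersection of circle(S, 17.8) and circle(W, 17.0). With |SW| = 26.1, the foot of the radical line on SW is 13.6 from S and the perpendicular offset is √(17.8² − 13.6²) = 11.5. Taking the left-of-SW solution: C = (39.5, 16.7).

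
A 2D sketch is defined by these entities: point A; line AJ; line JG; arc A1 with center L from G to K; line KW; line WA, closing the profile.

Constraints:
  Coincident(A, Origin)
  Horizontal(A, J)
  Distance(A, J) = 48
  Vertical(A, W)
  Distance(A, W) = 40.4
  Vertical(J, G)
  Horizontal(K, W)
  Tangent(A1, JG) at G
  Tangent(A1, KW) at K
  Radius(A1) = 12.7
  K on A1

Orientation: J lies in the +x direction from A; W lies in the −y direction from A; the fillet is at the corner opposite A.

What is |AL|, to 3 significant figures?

44.9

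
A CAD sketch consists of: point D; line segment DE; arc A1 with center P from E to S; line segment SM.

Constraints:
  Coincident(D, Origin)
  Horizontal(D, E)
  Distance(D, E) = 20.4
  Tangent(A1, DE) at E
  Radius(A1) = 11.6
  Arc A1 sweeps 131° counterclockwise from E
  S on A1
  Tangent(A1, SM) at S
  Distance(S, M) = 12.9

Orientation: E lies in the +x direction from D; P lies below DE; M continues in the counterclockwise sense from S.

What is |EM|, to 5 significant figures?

28.948

D is at the origin; DE is horizontal with |DE| = 20.4 and E on the +x side, so E = (20.400, 0.0000). Tangency of A1 to DE means the radius PE is perpendicular to DE, so P = E + (0, -11.6) = (20.400, -11.600). On A1, E sits at bearing 90° from P; a 131° counterclockwise sweep puts S at bearing 221°, so S = P + 11.6·(cos 221°, sin 221°) = (11.645, -19.210). Since A1 is tangent to SM there, PS ⟂ SM, so SM runs along (−sin 221°, cos 221°); with |SM| = 12.9, M = (20.109, -28.946). Then |EM| = |M − E| = 28.948.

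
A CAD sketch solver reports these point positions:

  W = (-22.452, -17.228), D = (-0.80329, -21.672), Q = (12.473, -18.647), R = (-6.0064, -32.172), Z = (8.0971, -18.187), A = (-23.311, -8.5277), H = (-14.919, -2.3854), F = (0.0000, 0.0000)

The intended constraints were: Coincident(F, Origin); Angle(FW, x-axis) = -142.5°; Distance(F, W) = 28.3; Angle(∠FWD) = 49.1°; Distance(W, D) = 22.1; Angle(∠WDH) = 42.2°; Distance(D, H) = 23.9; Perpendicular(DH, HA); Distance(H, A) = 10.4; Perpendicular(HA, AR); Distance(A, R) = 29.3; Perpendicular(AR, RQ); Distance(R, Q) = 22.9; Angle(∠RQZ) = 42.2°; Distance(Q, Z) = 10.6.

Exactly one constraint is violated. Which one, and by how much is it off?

Distance(Q, Z) = 10.6 — off by 6.20.

F = (0.00, 0.00) ✓; FW at -142.5° ✓; |FW| = 28.30 ✓; ∠FWD = 49.10° ✓; |WD| = 22.10 ✓; ∠WDH = 42.20° ✓; |DH| = 23.90 ✓; ∠(DH, HA) = 90.00° ✓; |HA| = 10.40 ✓; ∠(HA, AR) = 90.00° ✓; |AR| = 29.30 ✓; ∠(AR, RQ) = 90.00° ✓; |RQ| = 22.90 ✓; ∠RQZ = 42.20° ✓; |QZ| = 4.400 ✗.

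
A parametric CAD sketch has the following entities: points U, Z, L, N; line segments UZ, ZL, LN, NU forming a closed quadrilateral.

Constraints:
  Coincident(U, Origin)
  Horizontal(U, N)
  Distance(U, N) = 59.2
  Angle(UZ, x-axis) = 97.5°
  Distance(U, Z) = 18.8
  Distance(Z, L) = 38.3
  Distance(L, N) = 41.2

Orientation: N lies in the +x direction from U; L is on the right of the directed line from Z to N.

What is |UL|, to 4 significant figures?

23.49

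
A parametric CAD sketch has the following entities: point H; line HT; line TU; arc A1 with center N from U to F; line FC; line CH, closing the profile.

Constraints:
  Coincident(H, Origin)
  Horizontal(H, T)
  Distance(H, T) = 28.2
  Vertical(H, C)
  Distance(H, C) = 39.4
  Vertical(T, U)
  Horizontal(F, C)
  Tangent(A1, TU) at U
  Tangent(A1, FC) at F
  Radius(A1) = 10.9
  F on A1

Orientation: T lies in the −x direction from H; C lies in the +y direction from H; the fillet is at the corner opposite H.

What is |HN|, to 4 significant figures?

33.34

H is at the origin; HT is horizontal with |HT| = 28.2 and T on the −x side, so T = (-28.20, 0.000). HC is vertical with |HC| = 39.4 and C on the +y side, so C = (0.000, 39.40). The virtual corner opposite H is at (-28.20, 39.40). Since A1 is tangent to TU there, NU ⟂ TU and the tangent condition forces NF to be normal to FC, with radius 10.9, so the center N sits 10.9 in from both sides at N = (-17.30, 28.50). Then |HN| = |N − H| = 33.34.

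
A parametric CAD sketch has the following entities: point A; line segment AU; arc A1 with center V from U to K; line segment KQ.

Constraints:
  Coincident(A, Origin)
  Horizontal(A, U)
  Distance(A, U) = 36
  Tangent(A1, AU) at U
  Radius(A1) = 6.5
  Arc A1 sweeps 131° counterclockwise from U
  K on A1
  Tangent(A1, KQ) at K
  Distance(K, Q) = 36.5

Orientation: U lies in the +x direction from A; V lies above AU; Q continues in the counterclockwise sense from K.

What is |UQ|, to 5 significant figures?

42.782

On A1, U sits at bearing -90° from V; a 131° counterclockwise sweep puts K at bearing 41°, so K = V + 6.5·(cos 41°, sin 41°) = (40.906, 10.764). The tangent condition forces VK to be normal to KQ, so KQ runs along (−sin 41°, cos 41°); with |KQ| = 36.5, Q = (16.959, 38.311). Then |UQ| = |Q − U| = 42.782.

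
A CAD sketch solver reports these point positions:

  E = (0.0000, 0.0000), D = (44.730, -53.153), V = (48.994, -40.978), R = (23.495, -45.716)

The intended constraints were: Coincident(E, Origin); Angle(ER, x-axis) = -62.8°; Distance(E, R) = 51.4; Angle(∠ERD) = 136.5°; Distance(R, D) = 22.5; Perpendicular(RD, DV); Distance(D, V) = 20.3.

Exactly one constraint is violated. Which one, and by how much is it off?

Distance(D, V) = 20.3 — off by 7.40.

E = (0.00, 0.00) ✓; ER at -62.80° ✓; |ER| = 51.40 ✓; ∠ERD = 136.5° ✓; |RD| = 22.50 ✓; ∠(RD, DV) = 90.00° ✓; |DV| = 12.90 ✗.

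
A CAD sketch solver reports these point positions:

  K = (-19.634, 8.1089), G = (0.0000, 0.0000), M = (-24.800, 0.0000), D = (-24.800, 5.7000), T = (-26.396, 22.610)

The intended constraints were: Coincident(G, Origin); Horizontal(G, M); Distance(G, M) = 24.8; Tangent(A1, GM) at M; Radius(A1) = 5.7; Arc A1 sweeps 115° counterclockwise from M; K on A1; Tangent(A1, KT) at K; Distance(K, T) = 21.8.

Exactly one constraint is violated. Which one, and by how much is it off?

Distance(K, T) = 21.8 — off by 5.80.

G = (0.00, 0.00) ✓; G.y = 0.00, M.y = 0.00 ✓; |GM| = 24.80 ✓; ∠(DM, MG) = 90.00° ✓; |DM| = 5.700 ✓; bearing(D→K) − bearing(D→M) = 115.0° ✓; |DK| = 5.700 ✓; ∠(DK, KT) = 90.00° ✓; |KT| = 16.00 ✗.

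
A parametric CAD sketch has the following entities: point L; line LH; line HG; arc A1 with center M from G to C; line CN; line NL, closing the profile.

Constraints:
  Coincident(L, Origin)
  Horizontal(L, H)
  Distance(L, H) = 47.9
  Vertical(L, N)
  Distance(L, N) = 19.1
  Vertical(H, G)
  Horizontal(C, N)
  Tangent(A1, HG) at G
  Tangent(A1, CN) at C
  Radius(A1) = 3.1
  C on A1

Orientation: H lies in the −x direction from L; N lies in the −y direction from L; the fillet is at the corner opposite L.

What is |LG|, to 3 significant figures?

50.5

L is at the origin; L and H share the same y with |LH| = 47.9 and H on the −x side, so H = (-47.9, 0.00). LN is vertical with |LN| = 19.1 and N on the −y side, so N = (0.00, -19.1). The virtual corner opposite L is at (-47.9, -19.1). A1 meets HG tangentially, so MG is at right angles to HG and A1 meets CN tangentially, so MC is at right angles to CN, with radius 3.1, so the center M sits 3.1 in from both sides at M = (-44.8, -16.0). That places the tangent points at G = (-47.9, -16.0) on HG and C = (-44.8, -19.1) on CN. Then |LG| = |G − L| = 50.5.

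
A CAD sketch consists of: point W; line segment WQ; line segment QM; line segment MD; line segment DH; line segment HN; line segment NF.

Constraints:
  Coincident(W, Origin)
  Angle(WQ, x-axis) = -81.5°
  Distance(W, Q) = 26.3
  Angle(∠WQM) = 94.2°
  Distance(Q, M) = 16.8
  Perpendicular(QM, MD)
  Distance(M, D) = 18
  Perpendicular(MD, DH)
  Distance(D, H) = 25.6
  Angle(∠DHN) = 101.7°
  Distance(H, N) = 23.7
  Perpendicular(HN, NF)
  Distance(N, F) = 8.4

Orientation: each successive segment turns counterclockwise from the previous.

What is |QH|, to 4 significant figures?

20.04

W is at the origin; WQ runs at -81.5° with length 26.3, so Q = (3.887, -26.01). ∠WQM = 94.2° gives QM at 4.300° from the x-axis; with |QM| = 16.8, M = (20.64, -24.75). QM is perpendicular to MD, so MD runs at 94.30°; with |MD| = 18.0, D = (19.29, -6.802). The perpendicularity gives DH at right angles to MD, so DH runs at -175.7°; with |DH| = 25.6, H = (-6.237, -8.722). Then |QH| = |H − Q| = 20.04.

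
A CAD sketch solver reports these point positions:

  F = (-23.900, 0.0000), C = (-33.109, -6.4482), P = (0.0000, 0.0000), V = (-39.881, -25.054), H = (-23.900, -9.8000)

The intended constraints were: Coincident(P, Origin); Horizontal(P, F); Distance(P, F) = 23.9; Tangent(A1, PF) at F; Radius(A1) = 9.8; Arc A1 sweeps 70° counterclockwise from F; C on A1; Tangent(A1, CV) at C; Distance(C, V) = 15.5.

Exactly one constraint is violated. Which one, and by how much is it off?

Distance(C, V) = 15.5 — off by 4.30.

P = (0.00, 0.00) ✓; P.y = 0.00, F.y = 0.00 ✓; |PF| = 23.90 ✓; ∠(HF, FP) = 90.00° ✓; |HF| = 9.800 ✓; bearing(H→C) − bearing(H→F) = 70.00° ✓; |HC| = 9.800 ✓; ∠(HC, CV) = 90.00° ✓; |CV| = 19.80 ✗.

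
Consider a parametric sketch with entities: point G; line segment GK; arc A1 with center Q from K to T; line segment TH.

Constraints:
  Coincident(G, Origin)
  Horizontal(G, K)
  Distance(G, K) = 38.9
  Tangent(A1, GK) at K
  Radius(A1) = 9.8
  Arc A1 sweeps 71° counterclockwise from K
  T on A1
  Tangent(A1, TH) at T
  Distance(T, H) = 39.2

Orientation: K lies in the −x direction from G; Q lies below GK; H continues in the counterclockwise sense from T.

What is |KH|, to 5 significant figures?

48.915

G is at the origin; GK is horizontal with |GK| = 38.9 and K on the −x side, so K = (-38.900, 0.0000). Tangency of A1 to GK means the radius QK is perpendicular to GK, so Q = K + (0, -9.8) = (-38.900, -9.8000). On A1, K sits at bearing 90° from Q; a 71° counterclockwise sweep puts T at bearing 161°, so T = Q + 9.8·(cos 161°, sin 161°) = (-48.166, -6.6094). Since A1 is tangent to TH there, QT ⟂ TH, so TH runs along (−sin 161°, cos 161°); with |TH| = 39.2, H = (-60.928, -43.674). Then |KH| = |H − K| = 48.915.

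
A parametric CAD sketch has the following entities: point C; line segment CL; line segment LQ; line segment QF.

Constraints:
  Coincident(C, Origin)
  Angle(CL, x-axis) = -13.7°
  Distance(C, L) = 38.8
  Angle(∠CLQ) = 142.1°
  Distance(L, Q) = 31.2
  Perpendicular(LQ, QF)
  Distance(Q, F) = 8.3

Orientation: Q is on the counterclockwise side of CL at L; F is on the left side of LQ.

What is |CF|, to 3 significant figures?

63.7

C is at the origin; CL runs at -13.7° with length 38.8, so L = 38.8·(cos -13.7°, sin -13.7°) = (37.7, -9.19). ∠CLQ = 142.1°, so LQ runs at -13.7° + (180° − 142.1°) = 24.2° from the x-axis; with |LQ| = 31.2, Q = L + 31.2·(cos 24.2°, sin 24.2°) = (66.2, 3.60). The perpendicularity gives QF at right angles to LQ; with |QF| = 8.3 on the left of LQ, F = Q + 8.3·(-0.410, 0.912) = (62.8, 11.2). Then |CF| = |F − C| = 63.7.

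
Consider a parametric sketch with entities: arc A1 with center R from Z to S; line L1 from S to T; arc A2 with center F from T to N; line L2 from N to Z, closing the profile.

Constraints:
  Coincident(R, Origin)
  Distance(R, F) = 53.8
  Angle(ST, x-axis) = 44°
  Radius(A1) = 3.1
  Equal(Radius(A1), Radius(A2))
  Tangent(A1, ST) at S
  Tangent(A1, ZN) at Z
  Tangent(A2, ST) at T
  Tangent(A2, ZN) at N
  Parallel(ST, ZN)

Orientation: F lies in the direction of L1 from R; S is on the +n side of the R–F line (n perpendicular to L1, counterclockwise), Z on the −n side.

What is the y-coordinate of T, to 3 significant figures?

39.6

Tangency of A1 to both parallel lines with radius 3.1 puts S and Z at R ± 3.1·n: S = (-2.15, 2.23), Z = (2.15, -2.23). Equal radii place T and N the same way about F: T = F + 3.1·n = (36.5, 39.6), N = F − 3.1·n = (40.9, 35.1). So T.y = 39.6.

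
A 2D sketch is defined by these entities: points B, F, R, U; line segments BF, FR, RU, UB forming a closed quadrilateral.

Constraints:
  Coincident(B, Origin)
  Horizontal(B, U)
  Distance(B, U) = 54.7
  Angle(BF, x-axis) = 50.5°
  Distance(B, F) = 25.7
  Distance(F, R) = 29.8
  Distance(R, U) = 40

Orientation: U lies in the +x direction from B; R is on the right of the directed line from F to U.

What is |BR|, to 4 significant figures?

18.82

Checks: |FR| = 29.80 ✓; |RU| = 40.00 ✓.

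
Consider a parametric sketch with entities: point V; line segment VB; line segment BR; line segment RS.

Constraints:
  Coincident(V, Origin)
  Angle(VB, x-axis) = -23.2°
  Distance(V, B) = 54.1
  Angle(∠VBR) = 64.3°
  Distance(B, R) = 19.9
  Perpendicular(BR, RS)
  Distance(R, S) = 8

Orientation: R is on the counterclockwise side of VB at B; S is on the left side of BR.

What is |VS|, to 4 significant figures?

40.90

V is at the origin; VB runs at -23.2° with length 54.1, so B = 54.1·(cos -23.2°, sin -23.2°) = (49.73, -21.31). ∠VBR = 64.3°, so BR runs at -23.2° + (180° − 64.3°) = 92.50° from the x-axis; with |BR| = 19.9, R = B + 19.9·(cos 92.50°, sin 92.50°) = (48.86, -1.431). BR ⟂ RS; with |RS| = 8.0 on the left of BR, S = R + 8.0·(-0.9990, -0.04362) = (40.86, -1.780). Then |VS| = |S − V| = 40.90.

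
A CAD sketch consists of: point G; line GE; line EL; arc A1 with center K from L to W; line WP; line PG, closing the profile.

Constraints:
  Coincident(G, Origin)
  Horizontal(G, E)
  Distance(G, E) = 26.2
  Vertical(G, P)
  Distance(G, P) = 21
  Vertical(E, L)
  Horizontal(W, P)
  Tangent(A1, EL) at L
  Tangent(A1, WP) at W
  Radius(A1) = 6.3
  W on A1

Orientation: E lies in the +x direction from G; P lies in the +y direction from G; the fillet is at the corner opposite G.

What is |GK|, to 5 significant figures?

24.741

G and P share the same x with |GP| = 21.0 and P on the +y side, so P = (0.0000, 21.000). The virtual corner opposite G is at (26.200, 21.000). Since A1 is tangent to EL there, KL ⟂ EL and the tangent condition forces KW to be normal to WP, with radius 6.3, so the center K sits 6.3 in from both sides at K = (19.900, 14.700). Then |GK| = |K − G| = 24.741.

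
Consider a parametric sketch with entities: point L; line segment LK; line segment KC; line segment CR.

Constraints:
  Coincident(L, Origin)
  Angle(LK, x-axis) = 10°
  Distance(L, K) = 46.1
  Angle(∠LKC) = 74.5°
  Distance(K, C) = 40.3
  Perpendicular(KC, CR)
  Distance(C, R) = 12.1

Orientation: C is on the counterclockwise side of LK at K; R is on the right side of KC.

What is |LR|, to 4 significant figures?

63.07

L is at the origin; LK runs at 10.0° with length 46.1, so K = 46.1·(cos 10.0°, sin 10.0°) = (45.40, 8.005). ∠LKC = 74.5°, so KC runs at 10.0° + (180° − 74.5°) = 115.5° from the x-axis; with |KC| = 40.3, C = K + 40.3·(cos 115.5°, sin 115.5°) = (28.05, 44.38). KC ⟂ CR; with |CR| = 12.1 on the right of KC, R = C + 12.1·(0.9026, 0.4305) = (38.97, 49.59). Then |LR| = |R − L| = 63.07.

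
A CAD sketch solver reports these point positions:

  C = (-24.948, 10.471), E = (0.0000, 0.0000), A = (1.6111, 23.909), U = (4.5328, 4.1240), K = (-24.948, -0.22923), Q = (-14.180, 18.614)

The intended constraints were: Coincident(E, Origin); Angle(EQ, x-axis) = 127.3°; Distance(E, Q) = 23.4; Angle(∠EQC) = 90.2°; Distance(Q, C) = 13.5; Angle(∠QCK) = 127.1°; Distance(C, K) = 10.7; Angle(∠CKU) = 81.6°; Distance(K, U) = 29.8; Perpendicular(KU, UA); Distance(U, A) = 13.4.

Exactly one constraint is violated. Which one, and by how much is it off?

Distance(U, A) = 13.4 — off by 6.60.

E = (0.00, 0.00) ✓; EQ at 127.3° ✓; |EQ| = 23.40 ✓; ∠EQC = 90.20° ✓; |QC| = 13.50 ✓; ∠QCK = 127.1° ✓; |CK| = 10.70 ✓; ∠CKU = 81.60° ✓; |KU| = 29.80 ✓; ∠(KU, UA) = 90.00° ✓; |UA| = 20.00 ✗.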